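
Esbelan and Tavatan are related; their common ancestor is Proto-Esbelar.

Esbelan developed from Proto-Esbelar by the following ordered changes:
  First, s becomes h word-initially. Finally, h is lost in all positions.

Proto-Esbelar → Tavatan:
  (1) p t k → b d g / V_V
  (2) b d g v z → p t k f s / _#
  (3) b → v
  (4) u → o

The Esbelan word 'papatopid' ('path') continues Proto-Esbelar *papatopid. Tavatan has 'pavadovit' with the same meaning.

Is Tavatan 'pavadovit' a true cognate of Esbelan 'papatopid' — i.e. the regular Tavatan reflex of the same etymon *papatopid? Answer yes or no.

yes

Derive the expected Tavatan reflex of *papatopid:
Tavatan: *papatopid > pabadobid > pabadobit > pavadovit  (by intervocalic voicing, final devoicing, unconditioned shift)
Tavatan 'pavadovit' matches the regular reflex exactly, so the pair is cognate.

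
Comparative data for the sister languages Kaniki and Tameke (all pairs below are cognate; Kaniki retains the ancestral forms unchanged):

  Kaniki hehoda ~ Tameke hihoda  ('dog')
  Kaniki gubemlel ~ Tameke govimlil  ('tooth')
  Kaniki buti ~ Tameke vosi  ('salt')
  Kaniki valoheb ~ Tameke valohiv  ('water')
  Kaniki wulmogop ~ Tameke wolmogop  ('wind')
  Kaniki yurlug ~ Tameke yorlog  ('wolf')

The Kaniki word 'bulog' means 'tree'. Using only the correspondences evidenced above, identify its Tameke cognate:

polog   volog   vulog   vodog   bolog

buti ~ vosi — Kaniki b corresponds to Tameke v word-initially before a back vowel.
buti ~ vosi, wulmogop ~ wolmogop — Kaniki u corresponds to Tameke o after a consonant, before a consonant other than r, m, n, p, b, f, v.
Applying these to Kaniki 'bulog':
  bulog → vulog   (b→v word-initially before a back vowel)
  vulog → volog   (u→o after a consonant, before a consonant other than r, m, n, p, b, f, v)
So the Tameke cognate is 'volog'.

volog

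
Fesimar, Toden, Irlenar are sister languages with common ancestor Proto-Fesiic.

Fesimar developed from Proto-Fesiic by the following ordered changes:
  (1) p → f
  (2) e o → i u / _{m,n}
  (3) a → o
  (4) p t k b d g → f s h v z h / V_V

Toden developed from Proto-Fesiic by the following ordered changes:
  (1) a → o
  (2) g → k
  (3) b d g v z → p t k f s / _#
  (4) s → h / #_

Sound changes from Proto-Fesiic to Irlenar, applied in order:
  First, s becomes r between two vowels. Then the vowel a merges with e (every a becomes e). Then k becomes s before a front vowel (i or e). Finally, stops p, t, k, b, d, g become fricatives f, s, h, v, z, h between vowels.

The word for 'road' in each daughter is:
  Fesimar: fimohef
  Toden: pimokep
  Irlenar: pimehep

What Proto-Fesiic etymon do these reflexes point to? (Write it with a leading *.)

*pimagep

Position 7: Fesimar has f, Toden has p, Irlenar has p. Irlenar preserves p here (none of its changes turn any other segment into p), so the proto-segment is *p.
Position 4: Fesimar has o, Toden has o, Irlenar has e. Taking the neighbouring segments as reconstructed: Fesimar o could go back to *a or *o; Toden o could go back to *a or *o; Irlenar e could go back to *a or *e — the one source consistent with every daughter is *a.
Continuing position by position gives *pimagep; check it forward:
Fesimar: start from *pimagep.
  rule 1 (unconditioned shift): pimagep → fimagef
  rule 2: no change — fimagef
  rule 3 (vowel merger): fimagef → fimogef
  rule 4 (intervocalic lenition): fimogef → fimohef
  ⇒ Fesimar fimohef
Toden: *pimagep
  pimagep → pimogep   [vowel merger]
  pimogep → pimokep   [unconditioned shift]
  pimokep (rule 3 does not apply)
  pimokep (rule 4 does not apply)
  giving Toden pimokep.
Irlenar: *pimagep
  pimagep (rule 1 does not apply)
  pimagep → pimegep   [vowel merger]
  pimegep (rule 3 does not apply)
  pimegep → pimehep   [intervocalic lenition]
  giving Irlenar pimehep.
No other proto-form is consistent with every reflex, so the reconstruction is *pimagep.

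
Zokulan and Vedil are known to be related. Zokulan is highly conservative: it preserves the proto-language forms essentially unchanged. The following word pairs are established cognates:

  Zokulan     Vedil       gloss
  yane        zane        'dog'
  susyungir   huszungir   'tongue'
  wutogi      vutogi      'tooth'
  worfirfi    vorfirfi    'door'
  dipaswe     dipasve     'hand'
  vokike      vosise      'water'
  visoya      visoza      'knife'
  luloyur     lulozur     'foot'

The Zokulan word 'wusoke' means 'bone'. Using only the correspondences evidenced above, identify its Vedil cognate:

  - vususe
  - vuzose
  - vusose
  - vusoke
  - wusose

wutogi ~ vutogi — Zokulan w corresponds to Vedil v word-initially before a back vowel.
vokike ~ vosise — Zokulan k corresponds to Vedil s between vowels (before a front vowel).
Applying these to Zokulan 'wusoke':
  wusoke → vusoke   (w→v word-initially before a back vowel)
  vusoke → vusose   (k→s between vowels (before a front vowel))
So the Vedil cognate is 'vusose'.

vusose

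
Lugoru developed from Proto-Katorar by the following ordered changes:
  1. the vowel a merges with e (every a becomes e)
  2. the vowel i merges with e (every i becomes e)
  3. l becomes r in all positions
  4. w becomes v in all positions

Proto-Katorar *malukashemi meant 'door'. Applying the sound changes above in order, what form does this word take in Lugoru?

Lugoru: start from *malukashemi.
  rule 1 (vowel merger): malukashemi → melukeshemi
  rule 2 (vowel merger): melukeshemi → melukesheme
  rule 3 (unconditioned shift): melukesheme → merukesheme
  rule 4: no change — merukesheme
  ⇒ Lugoru merukesheme

merukesheme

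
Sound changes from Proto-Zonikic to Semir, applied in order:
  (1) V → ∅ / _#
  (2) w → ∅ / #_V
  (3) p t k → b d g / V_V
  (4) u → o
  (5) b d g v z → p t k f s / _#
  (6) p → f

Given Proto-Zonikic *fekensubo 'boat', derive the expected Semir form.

fegensof

Semir: *fekensubo > fekensub > fegensub > fegensob > fegensop > fegensof  (by apocope, intervocalic voicing, vowel merger, final devoicing, unconditioned shift)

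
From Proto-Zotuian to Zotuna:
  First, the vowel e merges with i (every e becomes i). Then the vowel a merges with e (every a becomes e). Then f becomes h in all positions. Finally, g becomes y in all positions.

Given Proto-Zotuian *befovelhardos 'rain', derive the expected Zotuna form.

Zotuna: *befovelhardos > bifovilhardos > bifovilherdos > bihovilherdos  (by vowel merger, vowel merger, unconditioned shift)

bihovilherdos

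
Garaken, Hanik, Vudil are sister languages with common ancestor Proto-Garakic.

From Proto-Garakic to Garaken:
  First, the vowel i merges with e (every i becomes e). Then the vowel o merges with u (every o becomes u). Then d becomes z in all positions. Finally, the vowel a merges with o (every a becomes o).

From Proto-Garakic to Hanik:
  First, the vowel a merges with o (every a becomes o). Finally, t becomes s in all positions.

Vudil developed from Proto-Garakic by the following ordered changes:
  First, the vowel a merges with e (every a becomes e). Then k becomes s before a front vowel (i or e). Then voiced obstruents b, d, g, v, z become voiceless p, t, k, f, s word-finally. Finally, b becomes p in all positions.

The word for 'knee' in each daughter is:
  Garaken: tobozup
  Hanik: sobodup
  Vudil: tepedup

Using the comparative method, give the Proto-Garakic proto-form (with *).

*tabadup

Position 1: Garaken has t, Hanik has s, Vudil has t. Garaken preserves t here (none of its changes turn any other segment into t), so the proto-segment is *t.
Position 3: Garaken has b, Hanik has b, Vudil has p. Garaken preserves b here (none of its changes turn any other segment into b), so the proto-segment is *b.
Verify the candidate proto-form against each daughter:
Garaken: *tabadup
  tabadup (rule 1 does not apply)
  tabadup (rule 2 does not apply)
  tabadup → tabazup   [unconditioned shift]
  tabazup → tobozup   [vowel merger]
  giving Garaken tobozup.
Hanik: start from *tabadup.
  rule 1 (vowel merger): tabadup → tobodup
  rule 2 (unconditioned shift): tobodup → sobodup
  ⇒ Hanik sobodup
Vudil: *tabadup > tebedup > tepedup  (by vowel merger, unconditioned shift)
No other proto-form is consistent with every reflex, so the reconstruction is *tabadup.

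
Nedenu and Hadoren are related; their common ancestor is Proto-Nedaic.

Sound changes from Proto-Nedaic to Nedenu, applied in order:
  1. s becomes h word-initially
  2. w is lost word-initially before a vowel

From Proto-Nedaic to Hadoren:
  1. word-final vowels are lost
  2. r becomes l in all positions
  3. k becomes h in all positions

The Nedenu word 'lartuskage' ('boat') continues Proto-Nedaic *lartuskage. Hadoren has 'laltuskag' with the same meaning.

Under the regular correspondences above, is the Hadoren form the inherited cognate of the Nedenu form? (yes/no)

Derive the expected Hadoren reflex of *lartuskage:
Hadoren: start from *lartuskage.
  rule 1 (apocope): lartuskage → lartuskag
  rule 2 (unconditioned shift): lartuskag → laltuskag
  rule 3 (unconditioned shift): laltuskag → laltushag
  ⇒ Hadoren laltushag
The regular Hadoren reflex would be 'laltushag', but the attested form is 'laltuskag'. The correspondence is irregular, so they are not cognates (the Hadoren form has a different source).

no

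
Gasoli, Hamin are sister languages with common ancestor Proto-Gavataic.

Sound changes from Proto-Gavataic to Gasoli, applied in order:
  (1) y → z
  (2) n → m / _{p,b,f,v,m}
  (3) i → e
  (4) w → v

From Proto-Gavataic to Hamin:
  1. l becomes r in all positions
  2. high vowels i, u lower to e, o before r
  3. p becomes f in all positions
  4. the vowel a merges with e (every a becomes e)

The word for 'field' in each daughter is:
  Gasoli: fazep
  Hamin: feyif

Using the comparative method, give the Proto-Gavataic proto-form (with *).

Position 2: Gasoli has a, Hamin has e. Gasoli preserves a here (none of its changes turn any other segment into a), so the proto-segment is *a.
Position 5: Gasoli has p, Hamin has f. Gasoli preserves p here (none of its changes turn any other segment into p), so the proto-segment is *p.
Position 4: Gasoli has e, Hamin has i. Hamin preserves i here (none of its changes turn any other segment into i), so the proto-segment is *i.
Continuing position by position gives *fayip; check it forward:
Gasoli: start from *fayip.
  rule 1 (unconditioned shift): fayip → fazip
  rule 2: no change — fazip
  rule 3 (vowel merger): fazip → fazep
  rule 4: no change — fazep
  ⇒ Gasoli fazep
Hamin: *fayip > fayif > feyif  (by unconditioned shift, vowel merger)
Only *fayip yields all of Gasoli fazep, Hamin feyif.

*fayip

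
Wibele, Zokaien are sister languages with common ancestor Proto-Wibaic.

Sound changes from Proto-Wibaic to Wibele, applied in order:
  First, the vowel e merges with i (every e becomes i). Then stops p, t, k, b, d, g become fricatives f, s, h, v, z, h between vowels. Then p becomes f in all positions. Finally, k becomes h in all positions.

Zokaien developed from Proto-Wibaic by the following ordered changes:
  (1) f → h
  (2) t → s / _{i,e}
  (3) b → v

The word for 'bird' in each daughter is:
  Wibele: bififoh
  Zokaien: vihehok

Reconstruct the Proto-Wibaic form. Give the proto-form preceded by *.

Position 1: Wibele has b, Zokaien has v. Wibele preserves b here (none of its changes turn any other segment into b), so the proto-segment is *b.
Position 7: Wibele has h, Zokaien has k. Zokaien preserves k here (none of its changes turn any other segment into k), so the proto-segment is *k.
Position 4: Wibele has i, Zokaien has e. Zokaien preserves e here (none of its changes turn any other segment into e), so the proto-segment is *e.
Verify the candidate proto-form against each daughter:
Wibele: *bifefok
  bifefok → bififok   [vowel merger]
  bififok (rule 2 does not apply)
  bififok (rule 3 does not apply)
  bififok → bififoh   [unconditioned shift]
  giving Wibele bififoh.
Zokaien: *bifefok
  bifefok → bihehok   [unconditioned shift]
  bihehok (rule 2 does not apply)
  bihehok → vihehok   [unconditioned shift]
  giving Zokaien vihehok.
Only *bifefok yields all of Wibele bififoh, Zokaien vihehok.

*bifefok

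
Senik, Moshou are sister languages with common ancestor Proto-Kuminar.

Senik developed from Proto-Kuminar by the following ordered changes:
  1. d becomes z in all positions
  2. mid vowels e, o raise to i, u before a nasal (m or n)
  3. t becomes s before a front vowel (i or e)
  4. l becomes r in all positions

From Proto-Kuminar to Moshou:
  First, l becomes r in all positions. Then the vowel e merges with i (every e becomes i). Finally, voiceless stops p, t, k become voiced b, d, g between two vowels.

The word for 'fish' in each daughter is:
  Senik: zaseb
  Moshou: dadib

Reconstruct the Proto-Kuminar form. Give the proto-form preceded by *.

Position 3: Senik has s, Moshou has d. Taking the neighbouring segments as reconstructed: Senik s could go back to *t or *s; Moshou d could go back to *t or *d — the one source consistent with every daughter is *t.
Position 4: Senik has e, Moshou has i. Senik preserves e here (none of its changes turn any other segment into e), so the proto-segment is *e.
Position 1: Senik has z, Moshou has d. Taking the neighbouring segments as reconstructed: Senik z could go back to *d or *z; Moshou d can only go back to *d — the one source consistent with every daughter is *d.
The remaining positions agree across the daughters. Check the candidate against every language:
Senik: *dateb
  dateb → zateb   [unconditioned shift]
  zateb (rule 2 does not apply)
  zateb → zaseb   [palatalisation]
  zaseb (rule 4 does not apply)
  giving Senik zaseb.
Moshou: start from *dateb.
  rule 1: no change — dateb
  rule 2 (vowel merger): dateb → datib
  rule 3 (intervocalic voicing): datib → dadib
  ⇒ Moshou dadib
Only *dateb yields all of Senik zaseb, Moshou dadib.

*dateb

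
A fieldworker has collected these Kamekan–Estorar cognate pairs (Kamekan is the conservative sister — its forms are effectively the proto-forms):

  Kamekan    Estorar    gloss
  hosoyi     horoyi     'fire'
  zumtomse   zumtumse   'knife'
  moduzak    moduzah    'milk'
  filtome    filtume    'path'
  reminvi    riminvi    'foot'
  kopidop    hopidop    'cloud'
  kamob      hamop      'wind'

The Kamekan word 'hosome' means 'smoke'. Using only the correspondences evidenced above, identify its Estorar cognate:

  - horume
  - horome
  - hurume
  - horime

hosoyi ~ horoyi — Kamekan s corresponds to Estorar r between vowels (before a back vowel).
zumtomse ~ zumtumse, filtome ~ filtume — Kamekan o corresponds to Estorar u after a consonant, before a nasal.
Applying these to Kamekan 'hosome':
  hosome → horome   (s→r between vowels (before a back vowel))
  horome → horume   (o→u after a consonant, before a nasal)
So the Estorar cognate is 'horume'.

horume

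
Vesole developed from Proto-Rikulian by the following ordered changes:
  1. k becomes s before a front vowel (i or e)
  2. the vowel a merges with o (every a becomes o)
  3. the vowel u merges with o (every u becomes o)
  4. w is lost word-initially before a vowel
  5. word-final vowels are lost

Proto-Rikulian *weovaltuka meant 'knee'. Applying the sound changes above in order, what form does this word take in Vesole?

Vesole: start from *weovaltuka.
  rule 1: no change — weovaltuka
  rule 2 (vowel merger): weovaltuka → weovoltuko
  rule 3 (vowel merger): weovoltuko → weovoltoko
  rule 4 (glide loss): weovoltoko → eovoltoko
  rule 5 (apocope): eovoltoko → eovoltok
  ⇒ Vesole eovoltok

eovoltok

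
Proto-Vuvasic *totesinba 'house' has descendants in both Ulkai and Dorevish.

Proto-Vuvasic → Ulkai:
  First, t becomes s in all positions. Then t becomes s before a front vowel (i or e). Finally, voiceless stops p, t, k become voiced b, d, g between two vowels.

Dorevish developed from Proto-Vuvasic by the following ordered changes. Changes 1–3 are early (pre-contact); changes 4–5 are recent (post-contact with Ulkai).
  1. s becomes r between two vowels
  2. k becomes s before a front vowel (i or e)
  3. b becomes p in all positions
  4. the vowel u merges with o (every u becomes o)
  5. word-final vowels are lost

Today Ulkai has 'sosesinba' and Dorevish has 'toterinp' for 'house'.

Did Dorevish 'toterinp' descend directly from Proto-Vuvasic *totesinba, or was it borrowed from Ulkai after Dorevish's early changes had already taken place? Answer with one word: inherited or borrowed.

If inherited, *totesinba would pass through all of Dorevish's changes:
Dorevish: *totesinba > toterinba > toterinpa > toterinp  (by rhotacism, unconditioned shift, apocope)
If borrowed from Ulkai 'sosesinba' after the early changes, it would undergo only the recent ones:
  rule 4 (vowel merger): no change (sosesinba)
  rule 5 (apocope): sosesinba → sosesinb
  ⇒ as a loan: sosesinb
Dorevish 'toterinp' matches the inherited outcome exactly, so it is an inherited cognate, not a loan.

inherited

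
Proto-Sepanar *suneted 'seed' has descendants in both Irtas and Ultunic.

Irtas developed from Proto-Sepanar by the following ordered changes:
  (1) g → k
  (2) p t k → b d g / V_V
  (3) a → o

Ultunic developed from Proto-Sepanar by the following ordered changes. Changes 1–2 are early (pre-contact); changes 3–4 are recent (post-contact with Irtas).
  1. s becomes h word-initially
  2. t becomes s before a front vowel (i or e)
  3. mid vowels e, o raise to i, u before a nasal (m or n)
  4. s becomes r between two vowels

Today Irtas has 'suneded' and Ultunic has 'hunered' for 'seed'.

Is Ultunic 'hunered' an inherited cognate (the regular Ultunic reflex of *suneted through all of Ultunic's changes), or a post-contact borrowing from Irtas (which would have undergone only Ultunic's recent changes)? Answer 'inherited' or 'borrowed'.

If inherited, *suneted would pass through all of Ultunic's changes:
Ultunic: start from *suneted.
  rule 1 (debuccalisation): suneted → huneted
  rule 2 (palatalisation): huneted → hunesed
  rule 3: no change — hunesed
  rule 4 (rhotacism): hunesed → hunered
  ⇒ Ultunic hunered
If borrowed from Irtas 'suneded' after the early changes, it would undergo only the recent ones:
  rule 3 (pre-nasal raising): no change (suneded)
  rule 4 (rhotacism): no change (suneded)
  ⇒ as a loan: suneded
Ultunic 'hunered' matches the inherited outcome exactly, so it is an inherited cognate, not a loan.

inherited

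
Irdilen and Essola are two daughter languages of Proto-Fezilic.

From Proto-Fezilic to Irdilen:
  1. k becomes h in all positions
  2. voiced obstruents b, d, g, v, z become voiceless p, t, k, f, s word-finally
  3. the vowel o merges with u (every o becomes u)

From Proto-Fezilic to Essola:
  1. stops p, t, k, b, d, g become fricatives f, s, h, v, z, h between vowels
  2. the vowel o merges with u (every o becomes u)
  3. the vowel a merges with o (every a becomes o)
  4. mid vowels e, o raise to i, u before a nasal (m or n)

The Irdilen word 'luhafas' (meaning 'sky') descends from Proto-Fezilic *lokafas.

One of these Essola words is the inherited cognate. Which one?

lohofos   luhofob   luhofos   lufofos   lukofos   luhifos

Essola: start from *lokafas.
  rule 1 (intervocalic lenition): lokafas → lohafas
  rule 2 (vowel merger): lohafas → luhafas
  rule 3 (vowel merger): luhafas → luhofos
  rule 4: no change — luhofos
  ⇒ Essola luhofos

luhofos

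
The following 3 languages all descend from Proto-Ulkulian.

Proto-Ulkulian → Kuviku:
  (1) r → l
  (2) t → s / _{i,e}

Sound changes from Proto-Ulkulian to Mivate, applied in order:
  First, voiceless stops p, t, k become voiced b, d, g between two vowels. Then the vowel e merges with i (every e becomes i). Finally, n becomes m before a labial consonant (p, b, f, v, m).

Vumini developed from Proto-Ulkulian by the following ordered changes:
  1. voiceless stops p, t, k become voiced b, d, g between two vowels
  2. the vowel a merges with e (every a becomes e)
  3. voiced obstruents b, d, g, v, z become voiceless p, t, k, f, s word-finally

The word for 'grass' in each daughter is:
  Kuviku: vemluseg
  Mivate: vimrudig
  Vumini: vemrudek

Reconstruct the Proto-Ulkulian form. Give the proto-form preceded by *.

*vemruteg

Position 8: Kuviku has g, Mivate has g, Vumini has k. Kuviku preserves g here (none of its changes turn any other segment into g), so the proto-segment is *g.
Position 2: Kuviku has e, Mivate has i, Vumini has e. Kuviku preserves e here (none of its changes turn any other segment into e), so the proto-segment is *e.
Position 4: Kuviku has l, Mivate has r, Vumini has r. Mivate preserves r here (none of its changes turn any other segment into r), so the proto-segment is *r.
This points to *vemruteg. Verify forward in each daughter:
Kuviku: start from *vemruteg.
  rule 1 (unconditioned shift): vemruteg → vemluteg
  rule 2 (palatalisation): vemluteg → vemluseg
  ⇒ Kuviku vemluseg
Mivate: *vemruteg > vemrudeg > vimrudig  (by intervocalic voicing, vowel merger)
Vumini: *vemruteg > vemrudeg > vemrudek  (by intervocalic voicing, final devoicing)
Only *vemruteg yields all of Kuviku vemluseg, Mivate vimrudig, Vumini vemrudek.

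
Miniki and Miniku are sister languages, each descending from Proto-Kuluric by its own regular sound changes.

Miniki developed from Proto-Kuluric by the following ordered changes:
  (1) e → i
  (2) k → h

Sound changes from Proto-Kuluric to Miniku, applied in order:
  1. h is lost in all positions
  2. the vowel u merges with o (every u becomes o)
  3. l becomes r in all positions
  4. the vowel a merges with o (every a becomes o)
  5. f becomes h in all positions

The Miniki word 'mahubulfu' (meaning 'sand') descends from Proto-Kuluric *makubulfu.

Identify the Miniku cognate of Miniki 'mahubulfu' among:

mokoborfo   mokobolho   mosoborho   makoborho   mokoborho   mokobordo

mokoborho

Miniku: *makubulfu > makobolfo > makoborfo > mokoborfo > mokoborho  (by vowel merger, unconditioned shift, vowel merger, unconditioned shift)
Only 'mokoborho' matches the regular Miniku development of *makubulfu.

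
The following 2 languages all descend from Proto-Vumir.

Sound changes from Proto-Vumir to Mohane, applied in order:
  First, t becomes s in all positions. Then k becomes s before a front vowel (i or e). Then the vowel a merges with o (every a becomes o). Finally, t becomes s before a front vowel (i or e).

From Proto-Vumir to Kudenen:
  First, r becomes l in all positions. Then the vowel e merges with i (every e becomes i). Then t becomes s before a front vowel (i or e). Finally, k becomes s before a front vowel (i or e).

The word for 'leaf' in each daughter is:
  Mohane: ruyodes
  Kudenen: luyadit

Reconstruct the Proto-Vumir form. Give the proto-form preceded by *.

Position 1: Mohane has r, Kudenen has l. Mohane preserves r here (none of its changes turn any other segment into r), so the proto-segment is *r.
Position 7: Mohane has s, Kudenen has t. Kudenen preserves t here (none of its changes turn any other segment into t), so the proto-segment is *t.
Position 6: Mohane has e, Kudenen has i. Mohane preserves e here (none of its changes turn any other segment into e), so the proto-segment is *e.
This points to *ruyadet. Verify forward in each daughter:
Mohane: start from *ruyadet.
  rule 1 (unconditioned shift): ruyadet → ruyades
  rule 2: no change — ruyades
  rule 3 (vowel merger): ruyades → ruyodes
  rule 4: no change — ruyodes
  ⇒ Mohane ruyodes
Kudenen: *ruyadet
  ruyadet → luyadet   [unconditioned shift]
  luyadet → luyadit   [vowel merger]
  luyadit (rule 3 does not apply)
  luyadit (rule 4 does not apply)
  giving Kudenen luyadit.
*ruyadet is the unique common source.

*ruyadet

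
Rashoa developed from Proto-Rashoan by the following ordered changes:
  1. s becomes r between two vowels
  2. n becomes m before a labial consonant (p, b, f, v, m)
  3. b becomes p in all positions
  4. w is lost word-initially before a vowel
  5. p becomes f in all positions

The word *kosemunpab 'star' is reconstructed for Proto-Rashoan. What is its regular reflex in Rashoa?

Rashoa: *kosemunpab > koremunpab > koremumpab > koremumpap > koremumfaf  (by rhotacism, nasal place assimilation, unconditioned shift, unconditioned shift)

koremumfaf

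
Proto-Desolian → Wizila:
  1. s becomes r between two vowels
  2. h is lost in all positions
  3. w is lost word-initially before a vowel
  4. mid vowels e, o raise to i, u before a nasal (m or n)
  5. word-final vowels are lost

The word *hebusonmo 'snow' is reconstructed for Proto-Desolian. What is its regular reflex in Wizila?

eburunm

Wizila: start from *hebusonmo.
  rule 1 (rhotacism): hebusonmo → heburonmo
  rule 2 (h-loss): heburonmo → eburonmo
  rule 3: no change — eburonmo
  rule 4 (pre-nasal raising): eburonmo → eburunmo
  rule 5 (apocope): eburunmo → eburunm
  ⇒ Wizila eburunm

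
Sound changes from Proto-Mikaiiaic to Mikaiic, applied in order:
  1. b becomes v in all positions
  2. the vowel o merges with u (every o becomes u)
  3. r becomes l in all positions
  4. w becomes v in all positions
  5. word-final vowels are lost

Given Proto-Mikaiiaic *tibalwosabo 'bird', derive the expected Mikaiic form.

Mikaiic: *tibalwosabo
  tibalwosabo → tivalwosavo   [unconditioned shift]
  tivalwosavo → tivalwusavu   [vowel merger]
  tivalwusavu (rule 3 does not apply)
  tivalwusavu → tivalvusavu   [unconditioned shift]
  tivalvusavu → tivalvusav   [apocope]
  giving Mikaiic tivalvusav.

tivalvusav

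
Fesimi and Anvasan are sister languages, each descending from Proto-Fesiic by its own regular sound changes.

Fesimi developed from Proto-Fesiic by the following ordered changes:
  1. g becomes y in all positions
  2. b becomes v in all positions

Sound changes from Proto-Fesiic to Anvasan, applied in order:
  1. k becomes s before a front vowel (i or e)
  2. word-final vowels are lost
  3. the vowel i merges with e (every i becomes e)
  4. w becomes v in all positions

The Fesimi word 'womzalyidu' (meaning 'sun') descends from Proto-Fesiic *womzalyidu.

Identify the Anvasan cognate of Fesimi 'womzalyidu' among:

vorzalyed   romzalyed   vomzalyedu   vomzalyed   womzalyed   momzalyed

Anvasan: start from *womzalyidu.
  rule 1: no change — womzalyidu
  rule 2 (apocope): womzalyidu → womzalyid
  rule 3 (vowel merger): womzalyid → womzalyed
  rule 4 (unconditioned shift): womzalyed → vomzalyed
  ⇒ Anvasan vomzalyed
Only 'vomzalyed' matches the regular Anvasan development of *womzalyidu.

vomzalyed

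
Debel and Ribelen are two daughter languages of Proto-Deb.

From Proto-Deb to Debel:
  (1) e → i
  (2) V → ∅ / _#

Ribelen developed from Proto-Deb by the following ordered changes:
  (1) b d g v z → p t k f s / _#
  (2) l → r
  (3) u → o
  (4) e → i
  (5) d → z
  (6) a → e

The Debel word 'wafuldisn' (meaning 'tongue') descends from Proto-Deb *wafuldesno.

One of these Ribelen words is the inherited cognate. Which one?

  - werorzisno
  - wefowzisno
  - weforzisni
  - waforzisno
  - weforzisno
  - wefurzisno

weforzisno

Ribelen: *wafuldesno
  wafuldesno (rule 1 does not apply)
  wafuldesno → wafurdesno   [unconditioned shift]
  wafurdesno → wafordesno   [vowel merger]
  wafordesno → wafordisno   [vowel merger]
  wafordisno → waforzisno   [unconditioned shift]
  waforzisno → weforzisno   [vowel merger]
  giving Ribelen weforzisno.
Among the options, 'weforzisno' alone shows every Ribelen change applied in order.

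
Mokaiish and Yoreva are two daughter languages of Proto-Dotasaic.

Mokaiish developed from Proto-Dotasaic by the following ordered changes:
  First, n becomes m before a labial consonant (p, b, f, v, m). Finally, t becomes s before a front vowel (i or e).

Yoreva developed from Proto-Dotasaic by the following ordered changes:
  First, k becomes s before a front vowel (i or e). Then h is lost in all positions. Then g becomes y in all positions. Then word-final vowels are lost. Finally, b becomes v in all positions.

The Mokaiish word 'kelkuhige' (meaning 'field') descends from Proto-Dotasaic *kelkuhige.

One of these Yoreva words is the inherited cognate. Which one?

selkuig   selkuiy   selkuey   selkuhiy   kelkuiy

selkuiy

Yoreva: *kelkuhige
  kelkuhige → selkuhige   [palatalisation]
  selkuhige → selkuige   [h-loss]
  selkuige → selkuiye   [unconditioned shift]
  selkuiye → selkuiy   [apocope]
  selkuiy (rule 5 does not apply)
  giving Yoreva selkuiy.
Only 'selkuiy' matches the regular Yoreva development of *kelkuhige.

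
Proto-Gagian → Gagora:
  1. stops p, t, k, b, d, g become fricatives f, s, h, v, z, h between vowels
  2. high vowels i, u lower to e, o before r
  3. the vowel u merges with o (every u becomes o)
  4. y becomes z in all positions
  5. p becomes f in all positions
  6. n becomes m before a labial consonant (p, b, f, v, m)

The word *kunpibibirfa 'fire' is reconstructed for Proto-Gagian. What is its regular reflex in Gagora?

Gagora: start from *kunpibibirfa.
  rule 1 (intervocalic lenition): kunpibibirfa → kunpivivirfa
  rule 2 (pre-rhotic lowering): kunpivivirfa → kunpiviverfa
  rule 3 (vowel merger): kunpiviverfa → konpiviverfa
  rule 4: no change — konpiviverfa
  rule 5 (unconditioned shift): konpiviverfa → konfiviverfa
  rule 6 (nasal place assimilation): konfiviverfa → komfiviverfa
  ⇒ Gagora komfiviverfa

komfiviverfa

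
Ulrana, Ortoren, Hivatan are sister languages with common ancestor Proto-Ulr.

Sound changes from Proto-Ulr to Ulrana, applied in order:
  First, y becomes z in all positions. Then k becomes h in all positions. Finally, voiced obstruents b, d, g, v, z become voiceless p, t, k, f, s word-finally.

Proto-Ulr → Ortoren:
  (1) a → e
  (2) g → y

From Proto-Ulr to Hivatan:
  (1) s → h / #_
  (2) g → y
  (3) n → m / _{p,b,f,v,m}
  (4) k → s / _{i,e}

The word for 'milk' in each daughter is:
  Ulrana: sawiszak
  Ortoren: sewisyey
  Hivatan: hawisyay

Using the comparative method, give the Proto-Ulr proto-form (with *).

Position 7: Ulrana has a, Ortoren has e, Hivatan has a. Ulrana preserves a here (none of its changes turn any other segment into a), so the proto-segment is *a.
Position 8: Ulrana has k, Ortoren has y, Hivatan has y. In Ulrana, k can only continue *g, so the proto-segment is *g.
Continuing position by position gives *sawisyag; check it forward:
Ulrana: start from *sawisyag.
  rule 1 (unconditioned shift): sawisyag → sawiszag
  rule 2: no change — sawiszag
  rule 3 (final devoicing): sawiszag → sawiszak
  ⇒ Ulrana sawiszak
Ortoren: *sawisyag
  sawisyag → sewisyeg   [vowel merger]
  sewisyeg → sewisyey   [unconditioned shift]
  giving Ortoren sewisyey.
Hivatan: *sawisyag
  sawisyag → hawisyag   [debuccalisation]
  hawisyag → hawisyay   [unconditioned shift]
  hawisyay (rule 3 does not apply)
  hawisyay (rule 4 does not apply)
  giving Hivatan hawisyay.
*sawisyag is the unique common source.

*sawisyag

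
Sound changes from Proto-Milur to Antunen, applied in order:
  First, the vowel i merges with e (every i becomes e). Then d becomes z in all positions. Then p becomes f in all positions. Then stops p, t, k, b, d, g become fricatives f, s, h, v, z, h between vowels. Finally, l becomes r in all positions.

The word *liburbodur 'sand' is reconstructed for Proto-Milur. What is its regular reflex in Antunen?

revurbozur

Antunen: start from *liburbodur.
  rule 1 (vowel merger): liburbodur → leburbodur
  rule 2 (unconditioned shift): leburbodur → leburbozur
  rule 3: no change — leburbozur
  rule 4 (intervocalic lenition): leburbozur → levurbozur
  rule 5 (unconditioned shift): levurbozur → revurbozur
  ⇒ Antunen revurbozur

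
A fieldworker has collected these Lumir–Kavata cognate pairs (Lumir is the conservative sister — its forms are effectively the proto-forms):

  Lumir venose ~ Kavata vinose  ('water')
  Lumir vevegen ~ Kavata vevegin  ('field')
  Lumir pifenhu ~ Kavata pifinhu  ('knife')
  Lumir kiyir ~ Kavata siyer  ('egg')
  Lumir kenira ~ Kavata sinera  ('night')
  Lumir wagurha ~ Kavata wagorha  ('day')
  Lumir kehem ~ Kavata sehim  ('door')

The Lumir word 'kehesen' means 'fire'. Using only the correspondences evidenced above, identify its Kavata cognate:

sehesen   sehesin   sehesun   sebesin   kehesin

sehesin

kenira ~ sinera, kehem ~ sehim — Lumir k corresponds to Kavata s word-initially before a front vowel.
venose ~ vinose, vevegen ~ vevegin — Lumir e corresponds to Kavata i after a consonant, before a nasal.
Applying these to Lumir 'kehesen':
  kehesen → sehesen   (k→s word-initially before a front vowel)
  sehesen → sehesin   (e→i after a consonant, before a nasal)
So the Kavata cognate is 'sehesin'.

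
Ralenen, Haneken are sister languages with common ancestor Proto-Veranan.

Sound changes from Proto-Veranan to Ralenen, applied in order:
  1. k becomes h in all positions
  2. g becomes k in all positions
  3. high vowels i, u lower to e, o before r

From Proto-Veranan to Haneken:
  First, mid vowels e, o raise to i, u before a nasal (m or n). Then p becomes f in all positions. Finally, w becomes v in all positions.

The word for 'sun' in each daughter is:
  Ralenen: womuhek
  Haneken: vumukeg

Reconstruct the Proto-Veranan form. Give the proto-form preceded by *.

*womukeg

Position 7: Ralenen has k, Haneken has g. Haneken preserves g here (none of its changes turn any other segment into g), so the proto-segment is *g.
Position 5: Ralenen has h, Haneken has k. Haneken preserves k here (none of its changes turn any other segment into k), so the proto-segment is *k.
Verify the candidate proto-form against each daughter:
Ralenen: *womukeg
  womukeg → womuheg   [unconditioned shift]
  womuheg → womuhek   [unconditioned shift]
  womuhek (rule 3 does not apply)
  giving Ralenen womuhek.
Haneken: *womukeg
  womukeg → wumukeg   [pre-nasal raising]
  wumukeg (rule 2 does not apply)
  wumukeg → vumukeg   [unconditioned shift]
  giving Haneken vumukeg.
No other proto-form is consistent with every reflex, so the reconstruction is *womukeg.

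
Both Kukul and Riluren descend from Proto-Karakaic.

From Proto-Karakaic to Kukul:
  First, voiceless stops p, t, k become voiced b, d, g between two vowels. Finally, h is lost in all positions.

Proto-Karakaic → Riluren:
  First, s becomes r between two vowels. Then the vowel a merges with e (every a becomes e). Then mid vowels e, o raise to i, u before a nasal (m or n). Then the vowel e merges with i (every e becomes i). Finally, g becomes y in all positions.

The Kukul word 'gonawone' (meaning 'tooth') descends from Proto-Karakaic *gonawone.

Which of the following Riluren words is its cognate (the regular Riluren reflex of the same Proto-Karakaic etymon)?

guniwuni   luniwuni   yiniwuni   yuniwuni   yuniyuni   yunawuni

yuniwuni

Riluren: *gonawone
  gonawone (rule 1 does not apply)
  gonawone → gonewone   [vowel merger]
  gonewone → gunewune   [pre-nasal raising]
  gunewune → guniwuni   [vowel merger]
  guniwuni → yuniwuni   [unconditioned shift]
  giving Riluren yuniwuni.
The other candidates each miss or misapply at least one Riluren change.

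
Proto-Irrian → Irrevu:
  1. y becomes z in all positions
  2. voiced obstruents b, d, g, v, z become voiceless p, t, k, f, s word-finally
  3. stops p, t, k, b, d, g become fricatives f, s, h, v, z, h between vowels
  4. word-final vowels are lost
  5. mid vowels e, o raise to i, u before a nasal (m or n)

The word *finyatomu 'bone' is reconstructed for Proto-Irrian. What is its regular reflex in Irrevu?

finzasum

Irrevu: *finyatomu
  finyatomu → finzatomu   [unconditioned shift]
  finzatomu (rule 2 does not apply)
  finzatomu → finzasomu   [intervocalic lenition]
  finzasomu → finzasom   [apocope]
  finzasom → finzasum   [pre-nasal raising]
  giving Irrevu finzasum.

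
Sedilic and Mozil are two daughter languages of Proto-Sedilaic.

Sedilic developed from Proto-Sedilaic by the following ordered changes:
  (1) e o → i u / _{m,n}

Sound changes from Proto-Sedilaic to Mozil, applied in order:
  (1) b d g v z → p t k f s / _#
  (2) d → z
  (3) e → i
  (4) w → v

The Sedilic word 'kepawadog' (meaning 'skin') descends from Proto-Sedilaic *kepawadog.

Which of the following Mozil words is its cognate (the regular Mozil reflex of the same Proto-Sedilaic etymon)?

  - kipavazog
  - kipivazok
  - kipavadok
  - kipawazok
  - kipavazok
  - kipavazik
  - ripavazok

kipavazok

Mozil: *kepawadog > kepawadok > kepawazok > kipawazok > kipavazok  (by final devoicing, unconditioned shift, vowel merger, unconditioned shift)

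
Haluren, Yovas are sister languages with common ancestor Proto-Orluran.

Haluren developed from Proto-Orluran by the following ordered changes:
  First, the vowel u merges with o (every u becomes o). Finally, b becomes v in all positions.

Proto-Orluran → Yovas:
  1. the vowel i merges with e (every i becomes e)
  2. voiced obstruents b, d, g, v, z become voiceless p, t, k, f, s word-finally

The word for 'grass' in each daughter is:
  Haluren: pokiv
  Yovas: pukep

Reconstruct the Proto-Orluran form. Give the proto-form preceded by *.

*pukib

Position 2: Haluren has o, Yovas has u. Yovas preserves u here (none of its changes turn any other segment into u), so the proto-segment is *u.
Position 5: Haluren has v, Yovas has p. Taking the neighbouring segments as reconstructed: Haluren v could go back to *b or *v; Yovas p could go back to *p or *b — the one source consistent with every daughter is *b.
Verify the candidate proto-form against each daughter:
Haluren: *pukib > pokib > pokiv  (by vowel merger, unconditioned shift)
Yovas: *pukib > pukeb > pukep  (by vowel merger, final devoicing)
*pukib is the unique common source.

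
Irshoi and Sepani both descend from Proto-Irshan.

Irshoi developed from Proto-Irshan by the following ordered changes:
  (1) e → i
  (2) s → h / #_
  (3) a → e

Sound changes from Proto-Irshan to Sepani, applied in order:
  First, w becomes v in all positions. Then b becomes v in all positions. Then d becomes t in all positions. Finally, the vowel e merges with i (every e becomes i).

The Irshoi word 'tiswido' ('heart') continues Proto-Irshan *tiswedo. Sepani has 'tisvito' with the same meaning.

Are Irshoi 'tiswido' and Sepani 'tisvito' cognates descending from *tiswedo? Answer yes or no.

Derive the expected Sepani reflex of *tiswedo:
Sepani: *tiswedo
  tiswedo → tisvedo   [unconditioned shift]
  tisvedo (rule 2 does not apply)
  tisvedo → tisveto   [unconditioned shift]
  tisveto → tisvito   [vowel merger]
  giving Sepani tisvito.
Sepani 'tisvito' matches the regular reflex exactly, so the pair is cognate.

yes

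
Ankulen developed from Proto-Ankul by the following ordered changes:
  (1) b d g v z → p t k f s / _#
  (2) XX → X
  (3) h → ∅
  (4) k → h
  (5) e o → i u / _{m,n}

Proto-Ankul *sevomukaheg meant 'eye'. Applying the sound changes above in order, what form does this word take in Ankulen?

Ankulen: *sevomukaheg
  sevomukaheg → sevomukahek   [final devoicing]
  sevomukahek (rule 2 does not apply)
  sevomukahek → sevomukaek   [h-loss]
  sevomukaek → sevomuhaeh   [unconditioned shift]
  sevomuhaeh → sevumuhaeh   [pre-nasal raising]
  giving Ankulen sevumuhaeh.

sevumuhaeh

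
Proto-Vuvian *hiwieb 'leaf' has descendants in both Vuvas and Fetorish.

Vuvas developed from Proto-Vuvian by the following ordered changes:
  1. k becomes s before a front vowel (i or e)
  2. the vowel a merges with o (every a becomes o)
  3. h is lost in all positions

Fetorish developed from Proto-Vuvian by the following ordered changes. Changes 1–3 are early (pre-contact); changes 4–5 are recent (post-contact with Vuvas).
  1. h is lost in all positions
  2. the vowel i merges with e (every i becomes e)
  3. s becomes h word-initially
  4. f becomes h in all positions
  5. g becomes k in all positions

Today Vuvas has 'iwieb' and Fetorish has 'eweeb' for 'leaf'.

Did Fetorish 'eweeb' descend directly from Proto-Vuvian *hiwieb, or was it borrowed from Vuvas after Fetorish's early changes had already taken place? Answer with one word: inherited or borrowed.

If inherited, *hiwieb would pass through all of Fetorish's changes:
Fetorish: start from *hiwieb.
  rule 1 (h-loss): hiwieb → iwieb
  rule 2 (vowel merger): iwieb → eweeb
  rule 3: no change — eweeb
  rule 4: no change — eweeb
  rule 5: no change — eweeb
  ⇒ Fetorish eweeb
If borrowed from Vuvas 'iwieb' after the early changes, it would undergo only the recent ones:
  rule 4 (unconditioned shift): no change (iwieb)
  rule 5 (unconditioned shift): no change (iwieb)
  ⇒ as a loan: iwieb
Fetorish 'eweeb' matches the inherited outcome exactly, so it is an inherited cognate, not a loan.

inherited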